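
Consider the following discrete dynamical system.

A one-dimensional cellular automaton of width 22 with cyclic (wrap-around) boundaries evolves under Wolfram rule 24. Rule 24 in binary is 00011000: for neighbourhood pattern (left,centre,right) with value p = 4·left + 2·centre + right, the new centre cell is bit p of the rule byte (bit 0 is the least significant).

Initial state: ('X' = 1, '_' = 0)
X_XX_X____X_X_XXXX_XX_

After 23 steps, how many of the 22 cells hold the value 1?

gen 0: X_XX_X____X_X_XXXX_XX_
gen 1: __X___X_______X____X__
gen 2: ___X___X_______X____X_
gen 3: ____X___X_______X____X
gen 4: X____X___X_______X____
gen 5: _X____X___X_______X___
gen 6: __X____X___X_______X__
gen 7: ___X____X___X_______X_
gen 8: ____X____X___X_______X
gen 9: X____X____X___X_______
gen 10: _X____X____X___X______
gen 11: __X____X____X___X_____
gen 12: ___X____X____X___X____
gen 13: ____X____X____X___X___
gen 14: _____X____X____X___X__
gen 15: ______X____X____X___X_
gen 16: _______X____X____X___X
gen 17: X_______X____X____X___
gen 18: _X_______X____X____X__
gen 19: __X_______X____X____X_
gen 20: ___X_______X____X____X
gen 21: X___X_______X____X____
gen 22: _X___X_______X____X___
gen 23: __X___X_______X____X__

4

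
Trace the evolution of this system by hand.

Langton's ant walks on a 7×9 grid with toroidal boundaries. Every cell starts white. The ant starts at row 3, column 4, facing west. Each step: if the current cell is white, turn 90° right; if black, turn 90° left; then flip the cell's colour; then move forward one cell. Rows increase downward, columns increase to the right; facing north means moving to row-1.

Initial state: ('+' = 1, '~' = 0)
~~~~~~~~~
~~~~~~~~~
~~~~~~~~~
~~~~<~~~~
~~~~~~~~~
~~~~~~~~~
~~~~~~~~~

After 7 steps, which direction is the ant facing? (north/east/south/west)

north

[0] ~~~~~~~~~
~~~~~~~~~
~~~~~~~~~
~~~~<~~~~
~~~~~~~~~
~~~~~~~~~
~~~~~~~~~
[1] ~~~~~~~~~
~~~~~~~~~
~~~~^~~~~
~~~~+~~~~
~~~~~~~~~
~~~~~~~~~
~~~~~~~~~
[2] ~~~~~~~~~
~~~~~~~~~
~~~~+>~~~
~~~~+~~~~
~~~~~~~~~
~~~~~~~~~
~~~~~~~~~
[3] ~~~~~~~~~
~~~~~~~~~
~~~~++~~~
~~~~+v~~~
~~~~~~~~~
~~~~~~~~~
~~~~~~~~~
[4] ~~~~~~~~~
~~~~~~~~~
~~~~++~~~
~~~~<+~~~
~~~~~~~~~
~~~~~~~~~
~~~~~~~~~
[5] ~~~~~~~~~
~~~~~~~~~
~~~~++~~~
~~~~~+~~~
~~~~v~~~~
~~~~~~~~~
~~~~~~~~~
[6] ~~~~~~~~~
~~~~~~~~~
~~~~++~~~
~~~~~+~~~
~~~<+~~~~
~~~~~~~~~
~~~~~~~~~
[7] ~~~~~~~~~
~~~~~~~~~
~~~~++~~~
~~~^~+~~~
~~~++~~~~
~~~~~~~~~
~~~~~~~~~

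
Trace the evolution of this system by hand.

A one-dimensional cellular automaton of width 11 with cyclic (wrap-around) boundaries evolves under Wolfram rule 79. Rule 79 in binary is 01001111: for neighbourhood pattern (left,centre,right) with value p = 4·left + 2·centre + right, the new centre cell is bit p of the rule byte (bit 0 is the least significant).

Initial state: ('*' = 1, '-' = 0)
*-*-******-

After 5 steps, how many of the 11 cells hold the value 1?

k=0  *-*-******-
k=1  *-*-*----*-
k=2  *-*-*-****-
k=3  *-*-*-*--*-
k=4  *-*-*-*-**-
k=5  *-*-*-*-**-

6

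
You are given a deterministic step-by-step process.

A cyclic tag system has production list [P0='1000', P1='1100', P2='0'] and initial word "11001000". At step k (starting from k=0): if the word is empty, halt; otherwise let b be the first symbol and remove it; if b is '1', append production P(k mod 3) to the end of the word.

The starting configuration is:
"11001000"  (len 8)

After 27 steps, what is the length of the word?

16

gen 0: "11001000"  (len 8)
gen 1: "10010001000"  (len 11)
gen 2: "00100010001100"  (len 14)
gen 3: "0100010001100"  (len 13)
gen 4: "100010001100"  (len 12)
gen 5: "000100011001100"  (len 15)
gen 6: "00100011001100"  (len 14)
gen 7: "0100011001100"  (len 13)
gen 8: "100011001100"  (len 12)
gen 9: "000110011000"  (len 12)
gen 10: "00110011000"  (len 11)
gen 11: "0110011000"  (len 10)
gen 12: "110011000"  (len 9)
gen 13: "100110001000"  (len 12)
gen 14: "001100010001100"  (len 15)
gen 15: "01100010001100"  (len 14)
gen 16: "1100010001100"  (len 13)
gen 17: "1000100011001100"  (len 16)
gen 18: "0001000110011000"  (len 16)
gen 19: "001000110011000"  (len 15)
gen 20: "01000110011000"  (len 14)
gen 21: "1000110011000"  (len 13)
gen 22: "0001100110001000"  (len 16)
gen 23: "001100110001000"  (len 15)
gen 24: "01100110001000"  (len 14)
gen 25: "1100110001000"  (len 13)
gen 26: "1001100010001100"  (len 16)
gen 27: "0011000100011000"  (len 16)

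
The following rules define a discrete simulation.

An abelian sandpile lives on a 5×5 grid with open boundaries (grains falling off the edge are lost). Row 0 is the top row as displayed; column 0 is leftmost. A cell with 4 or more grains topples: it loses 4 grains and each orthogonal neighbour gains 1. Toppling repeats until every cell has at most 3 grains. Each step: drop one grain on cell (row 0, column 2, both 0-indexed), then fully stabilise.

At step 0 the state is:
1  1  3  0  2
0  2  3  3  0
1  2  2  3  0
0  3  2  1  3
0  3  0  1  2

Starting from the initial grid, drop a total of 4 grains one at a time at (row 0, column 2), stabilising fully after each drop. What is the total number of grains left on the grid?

40

gen 0: 1  1  3  0  2
0  2  3  3  0
1  2  2  3  0
0  3  2  1  3
0  3  0  1  2
gen 1: 1  2  1  2  2
0  3  2  1  1
1  3  0  1  1
0  3  3  2  3
0  3  0  1  2
gen 2: 1  2  2  2  2
0  3  2  1  1
1  3  0  1  1
0  3  3  2  3
0  3  0  1  2
gen 3: 1  2  3  2  2
0  3  2  1  1
1  3  0  1  1
0  3  3  2  3
0  3  0  1  2
gen 4: 1  3  0  3  2
0  3  3  1  1
1  3  0  1  1
0  3  3  2  3
0  3  0  1  2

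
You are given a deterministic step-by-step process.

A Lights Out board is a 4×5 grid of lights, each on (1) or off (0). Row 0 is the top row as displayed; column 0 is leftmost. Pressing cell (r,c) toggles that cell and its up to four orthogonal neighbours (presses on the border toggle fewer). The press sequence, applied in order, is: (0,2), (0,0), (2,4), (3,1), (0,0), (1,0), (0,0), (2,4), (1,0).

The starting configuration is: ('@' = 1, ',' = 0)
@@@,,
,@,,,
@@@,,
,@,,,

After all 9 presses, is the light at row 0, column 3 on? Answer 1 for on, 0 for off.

1

[0] @@@,,
,@,,,
@@@,,
,@,,,
[1] @,,@,
,@@,,
@@@,,
,@,,,
[2] ,@,@,
@@@,,
@@@,,
,@,,,
[3] ,@,@,
@@@,@
@@@@@
,@,,@
[4] ,@,@,
@@@,@
@,@@@
@,@,@
[5] @,,@,
,@@,@
@,@@@
@,@,@
[6] ,,,@,
@,@,@
,,@@@
@,@,@
[7] @@,@,
,,@,@
,,@@@
@,@,@
[8] @@,@,
,,@,,
,,@,,
@,@,,
[9] ,@,@,
@@@,,
@,@,,
@,@,,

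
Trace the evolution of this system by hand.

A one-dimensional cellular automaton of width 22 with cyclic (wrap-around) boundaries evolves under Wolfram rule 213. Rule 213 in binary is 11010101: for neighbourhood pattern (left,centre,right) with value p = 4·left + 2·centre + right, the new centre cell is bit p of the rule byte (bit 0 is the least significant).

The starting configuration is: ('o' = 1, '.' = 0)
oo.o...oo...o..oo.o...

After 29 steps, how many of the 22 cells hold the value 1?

12

0) oo.o...oo...o..oo.o...
1) .o.ooo..ooo.oo..o.ooo.
2) .o..ooo..oo..oo.o..ooo
3) .oo..ooo..oo..o.oo..oo
4) ..oo..ooo..oo.o..oo..o
5) o..oo..ooo..o.oo..oo.o
6) oo..oo..ooo.o..oo..o..
7) .oo..oo..oo.oo..oo.oo.
8) ..oo..oo..o..oo..o..oo
9) o..oo..oo.oo..oo.oo..o
10) oo..oo..o..oo..o..oo..
11) .oo..oo.oo..oo.oo..oo.
12) ..oo..o..oo..o..oo..oo
13) o..oo.oo..oo.oo..oo..o
14) oo..o..oo..o..oo..oo..
15) .oo.oo..oo.oo..oo..oo.
16) ..o..oo..o..oo..oo..oo
17) o.oo..oo.oo..oo..oo..o
18) o..oo..o..oo..oo..oo..
19) oo..oo.oo..oo..oo..oo.
20) .oo..o..oo..oo..oo..o.
21) ..oo.oo..oo..oo..oo.oo
22) o..o..oo..oo..oo..o..o
23) oo.oo..oo..oo..oo.oo..
24) .o..oo..oo..oo..o..oo.
25) .oo..oo..oo..oo.oo..oo
26) ..oo..oo..oo..o..oo..o
27) o..oo..oo..oo.oo..oo.o
28) oo..oo..oo..o..oo..o..
29) .oo..oo..oo.oo..oo.oo.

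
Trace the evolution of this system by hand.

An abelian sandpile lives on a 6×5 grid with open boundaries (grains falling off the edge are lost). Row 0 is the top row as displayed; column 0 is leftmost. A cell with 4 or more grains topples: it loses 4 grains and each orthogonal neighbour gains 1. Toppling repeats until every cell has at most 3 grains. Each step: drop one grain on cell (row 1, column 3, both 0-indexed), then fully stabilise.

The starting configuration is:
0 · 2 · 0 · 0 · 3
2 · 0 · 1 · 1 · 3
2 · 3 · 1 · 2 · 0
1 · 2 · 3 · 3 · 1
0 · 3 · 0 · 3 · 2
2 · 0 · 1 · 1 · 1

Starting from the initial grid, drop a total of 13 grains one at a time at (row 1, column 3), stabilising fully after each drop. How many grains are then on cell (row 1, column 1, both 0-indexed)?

2

step 0: 0 · 2 · 0 · 0 · 3
2 · 0 · 1 · 1 · 3
2 · 3 · 1 · 2 · 0
1 · 2 · 3 · 3 · 1
0 · 3 · 0 · 3 · 2
2 · 0 · 1 · 1 · 1
step 1: 0 · 2 · 0 · 0 · 3
2 · 0 · 1 · 2 · 3
2 · 3 · 1 · 2 · 0
1 · 2 · 3 · 3 · 1
0 · 3 · 0 · 3 · 2
2 · 0 · 1 · 1 · 1
step 2: 0 · 2 · 0 · 0 · 3
2 · 0 · 1 · 3 · 3
2 · 3 · 1 · 2 · 0
1 · 2 · 3 · 3 · 1
0 · 3 · 0 · 3 · 2
2 · 0 · 1 · 1 · 1
step 3: 0 · 2 · 0 · 2 · 0
2 · 0 · 2 · 1 · 1
2 · 3 · 1 · 3 · 1
1 · 2 · 3 · 3 · 1
0 · 3 · 0 · 3 · 2
2 · 0 · 1 · 1 · 1
step 4: 0 · 2 · 0 · 2 · 0
2 · 0 · 2 · 2 · 1
2 · 3 · 1 · 3 · 1
1 · 2 · 3 · 3 · 1
0 · 3 · 0 · 3 · 2
2 · 0 · 1 · 1 · 1
step 5: 0 · 2 · 0 · 2 · 0
2 · 0 · 2 · 3 · 1
2 · 3 · 1 · 3 · 1
1 · 2 · 3 · 3 · 1
0 · 3 · 0 · 3 · 2
2 · 0 · 1 · 1 · 1
step 6: 0 · 2 · 0 · 3 · 0
2 · 0 · 3 · 1 · 2
2 · 3 · 3 · 1 · 2
1 · 3 · 0 · 2 · 2
0 · 3 · 2 · 0 · 3
2 · 0 · 1 · 2 · 1
step 7: 0 · 2 · 0 · 3 · 0
2 · 0 · 3 · 2 · 2
2 · 3 · 3 · 1 · 2
1 · 3 · 0 · 2 · 2
0 · 3 · 2 · 0 · 3
2 · 0 · 1 · 2 · 1
step 8: 0 · 2 · 0 · 3 · 0
2 · 0 · 3 · 3 · 2
2 · 3 · 3 · 1 · 2
1 · 3 · 0 · 2 · 2
0 · 3 · 2 · 0 · 3
2 · 0 · 1 · 2 · 1
step 9: 0 · 2 · 2 · 0 · 1
2 · 2 · 1 · 2 · 3
3 · 1 · 1 · 3 · 2
2 · 1 · 2 · 2 · 2
1 · 0 · 3 · 0 · 3
2 · 1 · 1 · 2 · 1
step 10: 0 · 2 · 2 · 0 · 1
2 · 2 · 1 · 3 · 3
3 · 1 · 1 · 3 · 2
2 · 1 · 2 · 2 · 2
1 · 0 · 3 · 0 · 3
2 · 1 · 1 · 2 · 1
step 11: 0 · 2 · 2 · 1 · 2
2 · 2 · 2 · 2 · 1
3 · 1 · 2 · 1 · 0
2 · 1 · 2 · 3 · 3
1 · 0 · 3 · 0 · 3
2 · 1 · 1 · 2 · 1
step 12: 0 · 2 · 2 · 1 · 2
2 · 2 · 2 · 3 · 1
3 · 1 · 2 · 1 · 0
2 · 1 · 2 · 3 · 3
1 · 0 · 3 · 0 · 3
2 · 1 · 1 · 2 · 1
step 13: 0 · 2 · 2 · 2 · 2
2 · 2 · 3 · 0 · 2
3 · 1 · 2 · 2 · 0
2 · 1 · 2 · 3 · 3
1 · 0 · 3 · 0 · 3
2 · 1 · 1 · 2 · 1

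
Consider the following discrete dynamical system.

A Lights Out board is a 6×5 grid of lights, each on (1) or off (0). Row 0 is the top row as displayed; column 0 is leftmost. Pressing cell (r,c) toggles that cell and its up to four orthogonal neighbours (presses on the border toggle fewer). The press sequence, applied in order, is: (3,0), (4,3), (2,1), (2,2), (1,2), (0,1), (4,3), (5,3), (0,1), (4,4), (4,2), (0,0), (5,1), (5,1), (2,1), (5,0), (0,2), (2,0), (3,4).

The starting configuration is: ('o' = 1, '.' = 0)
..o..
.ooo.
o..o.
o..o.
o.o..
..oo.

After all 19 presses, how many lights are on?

t=0: ..o..
.ooo.
o..o.
o..o.
o.o..
..oo.
t=1: ..o..
.ooo.
...o.
.o.o.
..o..
..oo.
t=2: ..o..
.ooo.
...o.
.o...
...oo
..o..
t=3: ..o..
..oo.
oooo.
.....
...oo
..o..
t=4: ..o..
...o.
o....
..o..
...oo
..o..
t=5: .....
.oo..
o.o..
..o..
...oo
..o..
t=6: ooo..
..o..
o.o..
..o..
...oo
..o..
t=7: ooo..
..o..
o.o..
..oo.
..o..
..oo.
t=8: ooo..
..o..
o.o..
..oo.
..oo.
....o
t=9: .....
.oo..
o.o..
..oo.
..oo.
....o
t=10: .....
.oo..
o.o..
..ooo
..o.o
.....
t=11: .....
.oo..
o.o..
...oo
.o.oo
..o..
t=12: oo...
ooo..
o.o..
...oo
.o.oo
..o..
t=13: oo...
ooo..
o.o..
...oo
...oo
oo...
t=14: oo...
ooo..
o.o..
...oo
.o.oo
..o..
t=15: oo...
o.o..
.o...
.o.oo
.o.oo
..o..
t=16: oo...
o.o..
.o...
.o.oo
oo.oo
ooo..
t=17: o.oo.
o....
.o...
.o.oo
oo.oo
ooo..
t=18: o.oo.
.....
o....
oo.oo
oo.oo
ooo..
t=19: o.oo.
.....
o...o
oo...
oo.o.
ooo..

13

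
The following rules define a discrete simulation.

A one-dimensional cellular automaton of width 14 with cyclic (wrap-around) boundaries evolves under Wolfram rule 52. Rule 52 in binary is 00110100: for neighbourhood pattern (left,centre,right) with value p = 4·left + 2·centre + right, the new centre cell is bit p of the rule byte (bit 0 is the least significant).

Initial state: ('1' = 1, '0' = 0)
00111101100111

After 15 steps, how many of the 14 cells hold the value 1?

t=0: 00111101100111
t=1: 10000010010000
t=2: 11000011011000
t=3: 00100000100100
t=4: 00110000110110
t=5: 00001000001001
t=6: 10001100001101
t=7: 01000010000010
t=8: 01100011000011
t=9: 10010000100000
t=10: 11011000110000
t=11: 00100100001000
t=12: 00110110001100
t=13: 00001001000010
t=14: 00001101100011
t=15: 10000010010000

3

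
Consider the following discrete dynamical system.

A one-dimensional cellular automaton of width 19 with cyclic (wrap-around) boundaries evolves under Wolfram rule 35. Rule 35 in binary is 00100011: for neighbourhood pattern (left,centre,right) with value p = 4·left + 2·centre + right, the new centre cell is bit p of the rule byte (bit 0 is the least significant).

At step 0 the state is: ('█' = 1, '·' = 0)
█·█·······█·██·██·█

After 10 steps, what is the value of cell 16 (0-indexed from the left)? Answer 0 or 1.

0) █·█·······█·██·██·█
1) ·█··██████·█··█··█·
2) █··█······█··█··█··
3) ··█··█████··█··█··█
4) ·█··█······█··█··█·
5) █··█··█████··█··█··
6) ··█··█······█··█··█
7) ·█··█··█████··█··█·
8) █··█··█······█··█··
9) ··█··█··█████··█··█
10) ·█··█··█······█··█·

0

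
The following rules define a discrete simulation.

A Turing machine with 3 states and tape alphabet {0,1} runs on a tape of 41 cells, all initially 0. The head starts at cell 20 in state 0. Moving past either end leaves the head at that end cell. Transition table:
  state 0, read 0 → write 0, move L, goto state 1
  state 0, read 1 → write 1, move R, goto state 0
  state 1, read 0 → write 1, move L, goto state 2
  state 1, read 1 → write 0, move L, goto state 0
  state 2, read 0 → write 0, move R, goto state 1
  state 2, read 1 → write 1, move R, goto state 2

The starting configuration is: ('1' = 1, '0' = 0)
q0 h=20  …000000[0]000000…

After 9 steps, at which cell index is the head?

15

k=0  q0 h=20  …000000[0]000000…
k=1  q1 h=19  …000000[0]000000…
k=2  q2 h=18  …000000[0]100000…
k=3  q1 h=19  …000000[1]000000…
k=4  q0 h=18  …000000[0]000000…
k=5  q1 h=17  …000000[0]000000…
k=6  q2 h=16  …000000[0]100000…
k=7  q1 h=17  …000000[1]000000…
k=8  q0 h=16  …000000[0]000000…
k=9  q1 h=15  …000000[0]000000…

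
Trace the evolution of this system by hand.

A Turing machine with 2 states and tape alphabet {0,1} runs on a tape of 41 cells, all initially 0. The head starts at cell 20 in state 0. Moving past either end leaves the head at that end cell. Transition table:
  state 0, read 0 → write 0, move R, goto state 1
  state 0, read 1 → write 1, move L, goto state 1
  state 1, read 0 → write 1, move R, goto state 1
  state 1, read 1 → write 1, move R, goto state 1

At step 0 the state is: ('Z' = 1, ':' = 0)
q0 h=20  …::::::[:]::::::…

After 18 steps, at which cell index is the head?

gen 0: q0 h=20  …::::::[:]::::::…
gen 1: q1 h=21  …::::::[:]::::::…
gen 2: q1 h=22  …:::::Z[:]::::::…
gen 3: q1 h=23  …::::ZZ[:]::::::…
gen 4: q1 h=24  …:::ZZZ[:]::::::…
gen 5: q1 h=25  …::ZZZZ[:]::::::…
gen 6: q1 h=26  …:ZZZZZ[:]::::::…
gen 7: q1 h=27  …ZZZZZZ[:]::::::…
gen 8: q1 h=28  …ZZZZZZ[:]::::::…
gen 9: q1 h=29  …ZZZZZZ[:]::::::…
gen 10: q1 h=30  …ZZZZZZ[:]::::::…
gen 11: q1 h=31  …ZZZZZZ[:]::::::…
gen 12: q1 h=32  …ZZZZZZ[:]::::::…
gen 13: q1 h=33  …ZZZZZZ[:]::::::…
gen 14: q1 h=34  …ZZZZZZ[:]::::::|
gen 15: q1 h=35  …ZZZZZZ[:]:::::|
gen 16: q1 h=36  …ZZZZZZ[:]::::|
gen 17: q1 h=37  …ZZZZZZ[:]:::|
gen 18: q1 h=38  …ZZZZZZ[:]::|

38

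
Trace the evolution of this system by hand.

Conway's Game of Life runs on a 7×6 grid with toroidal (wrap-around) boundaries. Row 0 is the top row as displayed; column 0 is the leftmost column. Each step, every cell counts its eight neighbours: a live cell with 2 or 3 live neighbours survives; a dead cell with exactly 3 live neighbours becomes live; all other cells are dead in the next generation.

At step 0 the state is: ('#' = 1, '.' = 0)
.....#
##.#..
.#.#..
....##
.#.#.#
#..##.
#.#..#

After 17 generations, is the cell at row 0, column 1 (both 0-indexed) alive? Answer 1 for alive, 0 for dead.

t=0: .....#
##.#..
.#.#..
....##
.#.#.#
#..##.
#.#..#
t=1: ..#.##
##..#.
.#.#.#
...#.#
..##..
...#..
##.#..
t=2: ..#.#.
.#....
.#.#.#
#..#..
..##..
.#.##.
##.#.#
t=3: ..####
##.##.
.#..#.
##.#..
.#....
.#...#
##...#
t=4: ......
##....
....#.
##....
.#....
.##..#
.#.#..
t=5: ###...
......
.....#
##....
......
.#....
##....
t=6: #.#...
##....
#.....
#.....
##....
##....
......
t=7: #.....
#....#
#....#
#....#
.....#
##....
#.....
t=8: ##....
.#....
.#..#.
....#.
.#...#
##...#
#....#
t=9: .#...#
.##...
......
#...##
.#..##
.#..#.
......
t=10: ###...
###...
##...#
#...#.
.#.#..
#...##
#.....
t=11: ..#..#
......
..#...
..#.#.
.#.#..
##..##
......
t=12: ......
......
...#..
.##...
.#.#..
###.##
.#..#.
t=13: ......
......
..#...
.#.#..
...###
....##
.####.
t=14: ..##..
......
..#...
...#..
#.##.#
#.....
..####
t=15: ..#...
..##..
......
.#.##.
######
#.....
.##.##
t=16: ....#.
..##..
....#.
.#....
......
......
####.#
t=17: #...##
...##.
..##..
......
......
###...
######

0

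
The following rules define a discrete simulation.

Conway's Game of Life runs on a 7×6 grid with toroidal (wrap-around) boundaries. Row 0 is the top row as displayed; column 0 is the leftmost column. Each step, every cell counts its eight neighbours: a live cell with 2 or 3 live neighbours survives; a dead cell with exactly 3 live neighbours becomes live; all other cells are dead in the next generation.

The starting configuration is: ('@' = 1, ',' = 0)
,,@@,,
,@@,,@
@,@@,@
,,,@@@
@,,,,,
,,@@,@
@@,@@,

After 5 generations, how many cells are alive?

10

step 0: ,,@@,,
,@@,,@
@,@@,@
,,,@@@
@,,,,,
,,@@,@
@@,@@,
step 1: ,,,,,@
,,,,,@
,,,,,,
,@@@,,
@,@,,,
,,@@,@
@@,,,@
step 2: ,,,,@@
,,,,,,
,,@,,,
,@@@,,
@,,,@,
,,@@@@
,@@,,@
step 3: @,,,@@
,,,,,,
,@@@,,
,@@@,,
@,,,,,
,,@,,,
,@@,,,
step 4: @@,,,@
@@@@@@
,@,@,,
@,,@,,
,,,@,,
,,@,,,
@@@@,@
step 5: ,,,,,,
,,,@,,
,,,,,,
,,,@@,
,,@@,,
@,,,@,
,,,@@@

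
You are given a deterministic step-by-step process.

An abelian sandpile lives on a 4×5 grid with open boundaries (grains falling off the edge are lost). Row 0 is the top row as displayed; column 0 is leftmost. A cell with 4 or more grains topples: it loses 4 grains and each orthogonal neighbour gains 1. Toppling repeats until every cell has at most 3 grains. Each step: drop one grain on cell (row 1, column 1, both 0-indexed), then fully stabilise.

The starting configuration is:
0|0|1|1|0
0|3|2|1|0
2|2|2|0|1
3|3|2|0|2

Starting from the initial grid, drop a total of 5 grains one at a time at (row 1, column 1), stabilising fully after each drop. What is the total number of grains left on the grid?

25

gen 0: 0|0|1|1|0
0|3|2|1|0
2|2|2|0|1
3|3|2|0|2
gen 1: 0|1|1|1|0
1|0|3|1|0
2|3|2|0|1
3|3|2|0|2
gen 2: 0|1|1|1|0
1|1|3|1|0
2|3|2|0|1
3|3|2|0|2
gen 3: 0|1|1|1|0
1|2|3|1|0
2|3|2|0|1
3|3|2|0|2
gen 4: 0|1|1|1|0
1|3|3|1|0
2|3|2|0|1
3|3|2|0|2
gen 5: 0|2|2|1|0
3|2|1|2|0
0|3|1|1|1
1|2|0|1|2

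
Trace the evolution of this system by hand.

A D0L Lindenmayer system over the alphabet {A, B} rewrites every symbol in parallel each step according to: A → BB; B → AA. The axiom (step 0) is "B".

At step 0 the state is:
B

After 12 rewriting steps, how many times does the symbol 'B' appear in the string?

4096

t=0: B
t=1: AA
t=2: BBBB
t=3: AAAAAAAA
t=4: BBBBBBBBBBBBBBBB
t=5: AAAAAAAAAAAAAAAAAAAAAAAAAAAAAAAA
t=6: BBBBBBBBBBBBBBBBBBBBBBBBBBBBBBBBBBBBBBBBBBBBBBBBBBBBBBBBBBBBBBBB
t=7: AAAAAAAAAAAAAAAAAAAAAAAAAAAAAAAAAAAAAAAAAAAAAAAAAAAAAAAAAA…AAAAAAAAAAAAAAAAAAAAAAAAAAAAAAAAAAAAAAAAAAAAAAAAAAAAAAAAAA  (len 128)
t=8: BBBBBBBBBBBBBBBBBBBBBBBBBBBBBBBBBBBBBBBBBBBBBBBBBBBBBBBBBB…BBBBBBBBBBBBBBBBBBBBBBBBBBBBBBBBBBBBBBBBBBBBBBBBBBBBBBBBBB  (len 256)
t=9: AAAAAAAAAAAAAAAAAAAAAAAAAAAAAAAAAAAAAAAAAAAAAAAAAAAAAAAAAA…AAAAAAAAAAAAAAAAAAAAAAAAAAAAAAAAAAAAAAAAAAAAAAAAAAAAAAAAAA  (len 512)
t=10: BBBBBBBBBBBBBBBBBBBBBBBBBBBBBBBBBBBBBBBBBBBBBBBBBBBBBBBBBB…BBBBBBBBBBBBBBBBBBBBBBBBBBBBBBBBBBBBBBBBBBBBBBBBBBBBBBBBBB  (len 1024)
t=11: AAAAAAAAAAAAAAAAAAAAAAAAAAAAAAAAAAAAAAAAAAAAAAAAAAAAAAAAAA…AAAAAAAAAAAAAAAAAAAAAAAAAAAAAAAAAAAAAAAAAAAAAAAAAAAAAAAAAA  (len 2048)
t=12: BBBBBBBBBBBBBBBBBBBBBBBBBBBBBBBBBBBBBBBBBBBBBBBBBBBBBBBBBB…BBBBBBBBBBBBBBBBBBBBBBBBBBBBBBBBBBBBBBBBBBBBBBBBBBBBBBBBBB  (len 4096)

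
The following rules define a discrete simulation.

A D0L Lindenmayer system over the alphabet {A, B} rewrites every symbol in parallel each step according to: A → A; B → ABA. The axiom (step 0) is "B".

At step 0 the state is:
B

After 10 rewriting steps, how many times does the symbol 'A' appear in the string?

step 0: B
step 1: ABA
step 2: AABAA
step 3: AAABAAA
step 4: AAAABAAAA
step 5: AAAAABAAAAA
step 6: AAAAAABAAAAAA
step 7: AAAAAAABAAAAAAA
step 8: AAAAAAAABAAAAAAAA
step 9: AAAAAAAAABAAAAAAAAA
step 10: AAAAAAAAAABAAAAAAAAAA

20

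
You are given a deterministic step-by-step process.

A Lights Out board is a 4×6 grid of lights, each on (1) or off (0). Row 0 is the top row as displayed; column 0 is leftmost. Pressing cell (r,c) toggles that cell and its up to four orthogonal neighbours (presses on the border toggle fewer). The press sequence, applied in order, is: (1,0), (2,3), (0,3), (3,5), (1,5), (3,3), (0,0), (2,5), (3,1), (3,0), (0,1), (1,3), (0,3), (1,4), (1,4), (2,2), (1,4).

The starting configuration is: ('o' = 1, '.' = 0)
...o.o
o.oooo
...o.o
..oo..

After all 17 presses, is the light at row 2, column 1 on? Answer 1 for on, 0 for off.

0

0) ...o.o
o.oooo
...o.o
..oo..
1) o..o.o
.ooooo
o..o.o
..oo..
2) o..o.o
.oo.oo
o.o.oo
..o...
3) o.o.oo
.ooooo
o.o.oo
..o...
4) o.o.oo
.ooooo
o.o.o.
..o.oo
5) o.o.o.
.ooo..
o.o.oo
..o.oo
6) o.o.o.
.ooo..
o.oooo
...o.o
7) .oo.o.
oooo..
o.oooo
...o.o
8) .oo.o.
oooo.o
o.oo..
...o..
9) .oo.o.
oooo.o
oooo..
oooo..
10) .oo.o.
oooo.o
.ooo..
..oo..
11) o...o.
o.oo.o
.ooo..
..oo..
12) o..oo.
o...oo
.oo...
..oo..
13) o.o...
o..ooo
.oo...
..oo..
14) o.o.o.
o.....
.oo.o.
..oo..
15) o.o...
o..ooo
.oo...
..oo..
16) o.o...
o.oooo
...o..
...o..
17) o.o.o.
o.o...
...oo.
...o..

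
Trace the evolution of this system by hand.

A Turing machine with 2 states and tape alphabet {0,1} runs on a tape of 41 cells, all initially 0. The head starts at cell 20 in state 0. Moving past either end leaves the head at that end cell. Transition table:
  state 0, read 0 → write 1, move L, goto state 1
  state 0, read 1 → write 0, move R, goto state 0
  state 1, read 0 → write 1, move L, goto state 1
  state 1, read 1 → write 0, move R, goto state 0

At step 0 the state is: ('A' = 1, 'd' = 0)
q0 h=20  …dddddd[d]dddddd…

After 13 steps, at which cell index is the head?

7

[0] q0 h=20  …dddddd[d]dddddd…
[1] q1 h=19  …dddddd[d]Addddd…
[2] q1 h=18  …dddddd[d]AAdddd…
[3] q1 h=17  …dddddd[d]AAAddd…
[4] q1 h=16  …dddddd[d]AAAAdd…
[5] q1 h=15  …dddddd[d]AAAAAd…
[6] q1 h=14  …dddddd[d]AAAAAA…
[7] q1 h=13  …dddddd[d]AAAAAA…
[8] q1 h=12  …dddddd[d]AAAAAA…
[9] q1 h=11  …dddddd[d]AAAAAA…
[10] q1 h=10  …dddddd[d]AAAAAA…
[11] q1 h= 9  …dddddd[d]AAAAAA…
[12] q1 h= 8  …dddddd[d]AAAAAA…
[13] q1 h= 7  …dddddd[d]AAAAAA…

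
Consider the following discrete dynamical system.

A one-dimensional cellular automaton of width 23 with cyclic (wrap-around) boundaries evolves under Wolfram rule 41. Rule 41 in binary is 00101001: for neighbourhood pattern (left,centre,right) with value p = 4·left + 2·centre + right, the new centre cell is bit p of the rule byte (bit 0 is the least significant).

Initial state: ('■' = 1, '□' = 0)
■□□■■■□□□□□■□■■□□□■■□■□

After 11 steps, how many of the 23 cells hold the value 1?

0) ■□□■■■□□□□□■□■■□□□■■□■□
1) □□□■□□□■■■□□■■□□■□■□■□■
2) □■□□□■□■□□□□■□□□□■□■□■□
3) □□□■□□■□□■■□□□■■□□■□■□□
4) ■■□□□□□□□■□□■□■□□□□■□□■
5) □□□■■■■■□□□□□■□□■■□□□□■
6) □■□■□□□□□■■■□□□□■□□■■□□
7) □□■□□■■■□■□□□■■□□□□■□□■
8) □□□□□■□□■□□■□■□□■■□□□□□
9) ■■■■□□□□□□□□■□□□■□□■■■■
10) □□□□□■■■■■■□□□■□□□□■□□□
11) ■■■■□■□□□□□□■□□□■■□□□■■

10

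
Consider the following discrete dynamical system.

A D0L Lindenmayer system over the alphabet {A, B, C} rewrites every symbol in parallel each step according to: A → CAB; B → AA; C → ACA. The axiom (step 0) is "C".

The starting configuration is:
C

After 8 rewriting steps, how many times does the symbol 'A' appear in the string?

gen 0: C
gen 1: ACA
gen 2: CABACACAB
gen 3: ACACABAACABACACABACACABAA
gen 4: CABACACABACACABAACABCABACACABAACABACACABACACABAACABACACABACACABAACABCAB
gen 5: ACACABAACABACACABACACABAACABACACABACACABAACABCABACACABAAAC…AACABACACABACACABAACABACACABACACABAACABCABACACABAAACACABAA  (len 199)
gen 6: CABACACABACACABAACABCABACACABAACABACACABACACABAACABACACABA…ABAAACACABAACABACACABACACABAACABCABCABACACABACACABAACABCAB  (len 561)
gen 7: ACACABAACABACACABACACABAACABACACABACACABAACABCABACACABAAAC…AACABACACABACACABAACABACACABACACABAACABCABACACABAAACACABAA  (len 1577)
gen 8: CABACACABACACABAACABCABACACABAACABACACABACACABAACABACACABA…ABAAACACABAACABACACABACACABAACABCABCABACACABACACABAACABCAB  (len 4439)

2324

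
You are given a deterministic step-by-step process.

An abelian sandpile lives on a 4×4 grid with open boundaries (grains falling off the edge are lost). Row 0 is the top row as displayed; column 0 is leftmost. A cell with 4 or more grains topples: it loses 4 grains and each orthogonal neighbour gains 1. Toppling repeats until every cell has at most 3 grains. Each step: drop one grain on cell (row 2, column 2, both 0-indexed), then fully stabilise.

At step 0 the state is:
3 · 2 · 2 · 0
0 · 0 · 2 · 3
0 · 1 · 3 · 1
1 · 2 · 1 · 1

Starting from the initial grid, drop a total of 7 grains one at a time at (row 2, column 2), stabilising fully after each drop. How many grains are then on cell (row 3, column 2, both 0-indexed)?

1

[0] 3 · 2 · 2 · 0
0 · 0 · 2 · 3
0 · 1 · 3 · 1
1 · 2 · 1 · 1
[1] 3 · 2 · 2 · 0
0 · 0 · 3 · 3
0 · 2 · 0 · 2
1 · 2 · 2 · 1
[2] 3 · 2 · 2 · 0
0 · 0 · 3 · 3
0 · 2 · 1 · 2
1 · 2 · 2 · 1
[3] 3 · 2 · 2 · 0
0 · 0 · 3 · 3
0 · 2 · 2 · 2
1 · 2 · 2 · 1
[4] 3 · 2 · 2 · 0
0 · 0 · 3 · 3
0 · 2 · 3 · 2
1 · 2 · 2 · 1
[5] 3 · 2 · 3 · 1
0 · 1 · 1 · 1
0 · 3 · 2 · 0
1 · 2 · 3 · 2
[6] 3 · 2 · 3 · 1
0 · 1 · 1 · 1
0 · 3 · 3 · 0
1 · 2 · 3 · 2
[7] 3 · 2 · 3 · 1
0 · 2 · 2 · 1
1 · 1 · 2 · 1
2 · 0 · 1 · 3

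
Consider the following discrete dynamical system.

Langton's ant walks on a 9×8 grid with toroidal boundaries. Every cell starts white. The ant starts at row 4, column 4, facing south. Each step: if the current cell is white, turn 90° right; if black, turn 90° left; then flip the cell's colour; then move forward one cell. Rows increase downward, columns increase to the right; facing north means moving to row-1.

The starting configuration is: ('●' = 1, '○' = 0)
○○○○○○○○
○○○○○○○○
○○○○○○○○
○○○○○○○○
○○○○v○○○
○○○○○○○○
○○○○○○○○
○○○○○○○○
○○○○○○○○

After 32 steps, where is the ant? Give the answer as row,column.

2,6

gen 0: ○○○○○○○○
○○○○○○○○
○○○○○○○○
○○○○○○○○
○○○○v○○○
○○○○○○○○
○○○○○○○○
○○○○○○○○
○○○○○○○○
gen 1: ○○○○○○○○
○○○○○○○○
○○○○○○○○
○○○○○○○○
○○○<●○○○
○○○○○○○○
○○○○○○○○
○○○○○○○○
○○○○○○○○
gen 2: ○○○○○○○○
○○○○○○○○
○○○○○○○○
○○○^○○○○
○○○●●○○○
○○○○○○○○
○○○○○○○○
○○○○○○○○
○○○○○○○○
gen 3: ○○○○○○○○
○○○○○○○○
○○○○○○○○
○○○●>○○○
○○○●●○○○
○○○○○○○○
○○○○○○○○
○○○○○○○○
○○○○○○○○
gen 4: ○○○○○○○○
○○○○○○○○
○○○○○○○○
○○○●●○○○
○○○●v○○○
○○○○○○○○
○○○○○○○○
○○○○○○○○
○○○○○○○○
gen 5: ○○○○○○○○
○○○○○○○○
○○○○○○○○
○○○●●○○○
○○○●○>○○
○○○○○○○○
○○○○○○○○
○○○○○○○○
○○○○○○○○
gen 6: ○○○○○○○○
○○○○○○○○
○○○○○○○○
○○○●●○○○
○○○●○●○○
○○○○○v○○
○○○○○○○○
○○○○○○○○
○○○○○○○○
gen 7: ○○○○○○○○
○○○○○○○○
○○○○○○○○
○○○●●○○○
○○○●○●○○
○○○○<●○○
○○○○○○○○
○○○○○○○○
○○○○○○○○
gen 8: ○○○○○○○○
○○○○○○○○
○○○○○○○○
○○○●●○○○
○○○●^●○○
○○○○●●○○
○○○○○○○○
○○○○○○○○
○○○○○○○○
gen 9: ○○○○○○○○
○○○○○○○○
○○○○○○○○
○○○●●○○○
○○○●●>○○
○○○○●●○○
○○○○○○○○
○○○○○○○○
○○○○○○○○
gen 10: ○○○○○○○○
○○○○○○○○
○○○○○○○○
○○○●●^○○
○○○●●○○○
○○○○●●○○
○○○○○○○○
○○○○○○○○
○○○○○○○○
gen 11: ○○○○○○○○
○○○○○○○○
○○○○○○○○
○○○●●●>○
○○○●●○○○
○○○○●●○○
○○○○○○○○
○○○○○○○○
○○○○○○○○
gen 12: ○○○○○○○○
○○○○○○○○
○○○○○○○○
○○○●●●●○
○○○●●○v○
○○○○●●○○
○○○○○○○○
○○○○○○○○
○○○○○○○○
gen 13: ○○○○○○○○
○○○○○○○○
○○○○○○○○
○○○●●●●○
○○○●●<●○
○○○○●●○○
○○○○○○○○
○○○○○○○○
○○○○○○○○
gen 14: ○○○○○○○○
○○○○○○○○
○○○○○○○○
○○○●●^●○
○○○●●●●○
○○○○●●○○
○○○○○○○○
○○○○○○○○
○○○○○○○○
gen 15: ○○○○○○○○
○○○○○○○○
○○○○○○○○
○○○●<○●○
○○○●●●●○
○○○○●●○○
○○○○○○○○
○○○○○○○○
○○○○○○○○
gen 16: ○○○○○○○○
○○○○○○○○
○○○○○○○○
○○○●○○●○
○○○●v●●○
○○○○●●○○
○○○○○○○○
○○○○○○○○
○○○○○○○○
gen 17: ○○○○○○○○
○○○○○○○○
○○○○○○○○
○○○●○○●○
○○○●○>●○
○○○○●●○○
○○○○○○○○
○○○○○○○○
○○○○○○○○
gen 18: ○○○○○○○○
○○○○○○○○
○○○○○○○○
○○○●○^●○
○○○●○○●○
○○○○●●○○
○○○○○○○○
○○○○○○○○
○○○○○○○○
gen 19: ○○○○○○○○
○○○○○○○○
○○○○○○○○
○○○●○●>○
○○○●○○●○
○○○○●●○○
○○○○○○○○
○○○○○○○○
○○○○○○○○
gen 20: ○○○○○○○○
○○○○○○○○
○○○○○○^○
○○○●○●○○
○○○●○○●○
○○○○●●○○
○○○○○○○○
○○○○○○○○
○○○○○○○○
gen 21: ○○○○○○○○
○○○○○○○○
○○○○○○●>
○○○●○●○○
○○○●○○●○
○○○○●●○○
○○○○○○○○
○○○○○○○○
○○○○○○○○
gen 22: ○○○○○○○○
○○○○○○○○
○○○○○○●●
○○○●○●○v
○○○●○○●○
○○○○●●○○
○○○○○○○○
○○○○○○○○
○○○○○○○○
gen 23: ○○○○○○○○
○○○○○○○○
○○○○○○●●
○○○●○●<●
○○○●○○●○
○○○○●●○○
○○○○○○○○
○○○○○○○○
○○○○○○○○
gen 24: ○○○○○○○○
○○○○○○○○
○○○○○○^●
○○○●○●●●
○○○●○○●○
○○○○●●○○
○○○○○○○○
○○○○○○○○
○○○○○○○○
gen 25: ○○○○○○○○
○○○○○○○○
○○○○○<○●
○○○●○●●●
○○○●○○●○
○○○○●●○○
○○○○○○○○
○○○○○○○○
○○○○○○○○
gen 26: ○○○○○○○○
○○○○○^○○
○○○○○●○●
○○○●○●●●
○○○●○○●○
○○○○●●○○
○○○○○○○○
○○○○○○○○
○○○○○○○○
gen 27: ○○○○○○○○
○○○○○●>○
○○○○○●○●
○○○●○●●●
○○○●○○●○
○○○○●●○○
○○○○○○○○
○○○○○○○○
○○○○○○○○
gen 28: ○○○○○○○○
○○○○○●●○
○○○○○●v●
○○○●○●●●
○○○●○○●○
○○○○●●○○
○○○○○○○○
○○○○○○○○
○○○○○○○○
gen 29: ○○○○○○○○
○○○○○●●○
○○○○○<●●
○○○●○●●●
○○○●○○●○
○○○○●●○○
○○○○○○○○
○○○○○○○○
○○○○○○○○
gen 30: ○○○○○○○○
○○○○○●●○
○○○○○○●●
○○○●○v●●
○○○●○○●○
○○○○●●○○
○○○○○○○○
○○○○○○○○
○○○○○○○○
gen 31: ○○○○○○○○
○○○○○●●○
○○○○○○●●
○○○●○○>●
○○○●○○●○
○○○○●●○○
○○○○○○○○
○○○○○○○○
○○○○○○○○
gen 32: ○○○○○○○○
○○○○○●●○
○○○○○○^●
○○○●○○○●
○○○●○○●○
○○○○●●○○
○○○○○○○○
○○○○○○○○
○○○○○○○○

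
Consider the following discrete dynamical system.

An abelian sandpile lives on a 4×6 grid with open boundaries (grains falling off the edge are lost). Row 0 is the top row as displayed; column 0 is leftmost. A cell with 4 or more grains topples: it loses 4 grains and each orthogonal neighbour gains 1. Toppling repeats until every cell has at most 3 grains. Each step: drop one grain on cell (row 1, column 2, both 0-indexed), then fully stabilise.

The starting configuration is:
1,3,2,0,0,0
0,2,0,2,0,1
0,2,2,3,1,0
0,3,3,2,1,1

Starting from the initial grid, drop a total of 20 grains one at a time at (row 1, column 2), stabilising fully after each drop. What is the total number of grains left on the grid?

t=0: 1,3,2,0,0,0
0,2,0,2,0,1
0,2,2,3,1,0
0,3,3,2,1,1
t=1: 1,3,2,0,0,0
0,2,1,2,0,1
0,2,2,3,1,0
0,3,3,2,1,1
t=2: 1,3,2,0,0,0
0,2,2,2,0,1
0,2,2,3,1,0
0,3,3,2,1,1
t=3: 1,3,2,0,0,0
0,2,3,2,0,1
0,2,2,3,1,0
0,3,3,2,1,1
t=4: 1,3,3,0,0,0
0,3,0,3,0,1
0,2,3,3,1,0
0,3,3,2,1,1
t=5: 1,3,3,0,0,0
0,3,1,3,0,1
0,2,3,3,1,0
0,3,3,2,1,1
t=6: 1,3,3,0,0,0
0,3,2,3,0,1
0,2,3,3,1,0
0,3,3,2,1,1
t=7: 1,3,3,0,0,0
0,3,3,3,0,1
0,2,3,3,1,0
0,3,3,2,1,1
t=8: 2,1,2,2,0,0
1,3,1,2,1,1
1,2,0,3,2,0
1,1,3,0,2,1
t=9: 2,1,2,2,0,0
1,3,2,2,1,1
1,2,0,3,2,0
1,1,3,0,2,1
t=10: 2,1,2,2,0,0
1,3,3,2,1,1
1,2,0,3,2,0
1,1,3,0,2,1
t=11: 2,2,3,2,0,0
2,0,1,3,1,1
1,3,1,3,2,0
1,1,3,0,2,1
t=12: 2,2,3,2,0,0
2,0,2,3,1,1
1,3,1,3,2,0
1,1,3,0,2,1
t=13: 2,2,3,2,0,0
2,0,3,3,1,1
1,3,1,3,2,0
1,1,3,0,2,1
t=14: 2,3,1,0,1,0
2,1,2,2,2,1
1,3,3,0,3,0
1,1,3,1,2,1
t=15: 2,3,1,0,1,0
2,1,3,2,2,1
1,3,3,0,3,0
1,1,3,1,2,1
t=16: 2,3,2,0,1,0
2,3,1,3,2,1
2,0,2,1,3,0
1,3,0,2,2,1
t=17: 2,3,2,0,1,0
2,3,2,3,2,1
2,0,2,1,3,0
1,3,0,2,2,1
t=18: 2,3,2,0,1,0
2,3,3,3,2,1
2,0,2,1,3,0
1,3,0,2,2,1
t=19: 3,1,0,2,1,0
3,1,3,0,3,1
2,1,3,2,3,0
1,3,0,2,2,1
t=20: 3,1,1,2,1,0
3,2,1,1,3,1
2,2,0,3,3,0
1,3,1,2,2,1

39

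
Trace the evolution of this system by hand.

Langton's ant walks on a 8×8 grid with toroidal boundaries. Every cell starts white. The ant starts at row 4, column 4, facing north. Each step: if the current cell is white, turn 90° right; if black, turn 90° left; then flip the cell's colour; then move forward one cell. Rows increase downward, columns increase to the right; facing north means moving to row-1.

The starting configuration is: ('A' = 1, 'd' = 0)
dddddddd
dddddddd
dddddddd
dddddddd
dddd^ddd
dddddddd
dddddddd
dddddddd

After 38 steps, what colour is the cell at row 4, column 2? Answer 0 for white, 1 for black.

1

t=0: dddddddd
dddddddd
dddddddd
dddddddd
dddd^ddd
dddddddd
dddddddd
dddddddd
t=1: dddddddd
dddddddd
dddddddd
dddddddd
ddddA>dd
dddddddd
dddddddd
dddddddd
t=2: dddddddd
dddddddd
dddddddd
dddddddd
ddddAAdd
dddddvdd
dddddddd
dddddddd
t=3: dddddddd
dddddddd
dddddddd
dddddddd
ddddAAdd
dddd<Add
dddddddd
dddddddd
t=4: dddddddd
dddddddd
dddddddd
dddddddd
dddd^Add
ddddAAdd
dddddddd
dddddddd
t=5: dddddddd
dddddddd
dddddddd
dddddddd
ddd<dAdd
ddddAAdd
dddddddd
dddddddd
t=6: dddddddd
dddddddd
dddddddd
ddd^dddd
dddAdAdd
ddddAAdd
dddddddd
dddddddd
t=7: dddddddd
dddddddd
dddddddd
dddA>ddd
dddAdAdd
ddddAAdd
dddddddd
dddddddd
t=8: dddddddd
dddddddd
dddddddd
dddAAddd
dddAvAdd
ddddAAdd
dddddddd
dddddddd
t=9: dddddddd
dddddddd
dddddddd
dddAAddd
ddd<AAdd
ddddAAdd
dddddddd
dddddddd
t=10: dddddddd
dddddddd
dddddddd
dddAAddd
ddddAAdd
dddvAAdd
dddddddd
dddddddd
t=11: dddddddd
dddddddd
dddddddd
dddAAddd
ddddAAdd
dd<AAAdd
dddddddd
dddddddd
t=12: dddddddd
dddddddd
dddddddd
dddAAddd
dd^dAAdd
ddAAAAdd
dddddddd
dddddddd
t=13: dddddddd
dddddddd
dddddddd
dddAAddd
ddA>AAdd
ddAAAAdd
dddddddd
dddddddd
t=14: dddddddd
dddddddd
dddddddd
dddAAddd
ddAAAAdd
ddAvAAdd
dddddddd
dddddddd
t=15: dddddddd
dddddddd
dddddddd
dddAAddd
ddAAAAdd
ddAd>Add
dddddddd
dddddddd
t=16: dddddddd
dddddddd
dddddddd
dddAAddd
ddAA^Add
ddAddAdd
dddddddd
dddddddd
t=17: dddddddd
dddddddd
dddddddd
dddAAddd
ddA<dAdd
ddAddAdd
dddddddd
dddddddd
t=18: dddddddd
dddddddd
dddddddd
dddAAddd
ddAddAdd
ddAvdAdd
dddddddd
dddddddd
t=19: dddddddd
dddddddd
dddddddd
dddAAddd
ddAddAdd
dd<AdAdd
dddddddd
dddddddd
t=20: dddddddd
dddddddd
dddddddd
dddAAddd
ddAddAdd
dddAdAdd
ddvddddd
dddddddd
t=21: dddddddd
dddddddd
dddddddd
dddAAddd
ddAddAdd
dddAdAdd
d<Addddd
dddddddd
t=22: dddddddd
dddddddd
dddddddd
dddAAddd
ddAddAdd
d^dAdAdd
dAAddddd
dddddddd
t=23: dddddddd
dddddddd
dddddddd
dddAAddd
ddAddAdd
dA>AdAdd
dAAddddd
dddddddd
t=24: dddddddd
dddddddd
dddddddd
dddAAddd
ddAddAdd
dAAAdAdd
dAvddddd
dddddddd
t=25: dddddddd
dddddddd
dddddddd
dddAAddd
ddAddAdd
dAAAdAdd
dAd>dddd
dddddddd
t=26: dddddddd
dddddddd
dddddddd
dddAAddd
ddAddAdd
dAAAdAdd
dAdAdddd
dddvdddd
t=27: dddddddd
dddddddd
dddddddd
dddAAddd
ddAddAdd
dAAAdAdd
dAdAdddd
dd<Adddd
t=28: dddddddd
dddddddd
dddddddd
dddAAddd
ddAddAdd
dAAAdAdd
dA^Adddd
ddAAdddd
t=29: dddddddd
dddddddd
dddddddd
dddAAddd
ddAddAdd
dAAAdAdd
dAA>dddd
ddAAdddd
t=30: dddddddd
dddddddd
dddddddd
dddAAddd
ddAddAdd
dAA^dAdd
dAAddddd
ddAAdddd
t=31: dddddddd
dddddddd
dddddddd
dddAAddd
ddAddAdd
dA<ddAdd
dAAddddd
ddAAdddd
t=32: dddddddd
dddddddd
dddddddd
dddAAddd
ddAddAdd
dAdddAdd
dAvddddd
ddAAdddd
t=33: dddddddd
dddddddd
dddddddd
dddAAddd
ddAddAdd
dAdddAdd
dAd>dddd
ddAAdddd
t=34: dddddddd
dddddddd
dddddddd
dddAAddd
ddAddAdd
dAdddAdd
dAdAdddd
ddAvdddd
t=35: dddddddd
dddddddd
dddddddd
dddAAddd
ddAddAdd
dAdddAdd
dAdAdddd
ddAd>ddd
t=36: ddddvddd
dddddddd
dddddddd
dddAAddd
ddAddAdd
dAdddAdd
dAdAdddd
ddAdAddd
t=37: ddd<Addd
dddddddd
dddddddd
dddAAddd
ddAddAdd
dAdddAdd
dAdAdddd
ddAdAddd
t=38: dddAAddd
dddddddd
dddddddd
dddAAddd
ddAddAdd
dAdddAdd
dAdAdddd
ddA^Addd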